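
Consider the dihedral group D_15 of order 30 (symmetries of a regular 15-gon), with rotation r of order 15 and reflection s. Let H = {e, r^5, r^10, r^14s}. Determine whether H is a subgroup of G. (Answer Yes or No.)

No

|H| = 4 does not divide |G| = 30, so by Lagrange H is not a subgroup.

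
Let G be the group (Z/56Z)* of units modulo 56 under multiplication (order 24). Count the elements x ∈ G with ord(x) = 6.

14

Enumerating element orders in G gives 14 elements of order 6.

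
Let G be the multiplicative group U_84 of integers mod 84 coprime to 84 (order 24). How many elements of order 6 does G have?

14

Enumerating element orders in G gives 14 elements of order 6.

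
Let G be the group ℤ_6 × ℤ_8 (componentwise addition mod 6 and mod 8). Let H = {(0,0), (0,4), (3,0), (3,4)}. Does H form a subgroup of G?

|H| = 4 divides |G| = 48, consistent with Lagrange.
H contains the identity, every element's inverse is in H, and H is closed under +: it is a subgroup.

Yes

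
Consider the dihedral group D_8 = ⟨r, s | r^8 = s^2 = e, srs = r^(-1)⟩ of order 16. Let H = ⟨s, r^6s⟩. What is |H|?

8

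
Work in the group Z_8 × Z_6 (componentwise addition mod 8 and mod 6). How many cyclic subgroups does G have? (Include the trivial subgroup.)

Each element a generates a cyclic subgroup ⟨a⟩; distinct elements may generate the same one (a cyclic group of order d has φ(d) generators).
Cyclic subgroups by order — order 1: 1; order 2: 3; order 3: 1; order 4: 2; order 6: 3; order 8: 2; order 12: 2; order 24: 2.
Total: 16.

16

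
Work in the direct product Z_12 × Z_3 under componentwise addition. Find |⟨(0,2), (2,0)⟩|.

|⟨(0,2)⟩| = 3 and |⟨(2,0)⟩| = 6, so |H| is a multiple of lcm(3, 6) = 6 and divides |G| = 36.
Closing under the operation: H = {(0,0), (0,1), (0,2), (2,0), (2,1), (2,2), (4,0), (4,1), (4,2), (6,0), (6,1), (6,2), (8,0), (8,1), (8,2), (10,0), (10,1), (10,2)}, so |H| = 18.

18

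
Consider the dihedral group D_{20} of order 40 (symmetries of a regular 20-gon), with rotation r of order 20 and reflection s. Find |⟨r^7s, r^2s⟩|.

|⟨r^7s⟩| = 2 and |⟨r^2s⟩| = 2, so |H| is a multiple of lcm(2, 2) = 2 and divides |G| = 40.
Closing under the operation: H = {e, r^5, r^10, r^15, r^2s, r^7s, r^12s, r^17s}, so |H| = 8.

8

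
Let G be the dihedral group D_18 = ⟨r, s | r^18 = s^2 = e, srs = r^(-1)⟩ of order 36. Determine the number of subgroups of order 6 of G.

7

|G| = 36 and 6 | 36, so subgroups of order 6 are possible by Lagrange.
The subgroups of order 6 are: {e, r^6, r^12, r^4s, r^10s, r^16s}; {e, r^6, r^12, r^5s, r^11s, r^17s}; {e, r^6, r^12, s, r^6s, r^12s}; {e, r^6, r^12, rs, r^7s, r^13s}; … (7 in all).
So G has 7 subgroups of order 6.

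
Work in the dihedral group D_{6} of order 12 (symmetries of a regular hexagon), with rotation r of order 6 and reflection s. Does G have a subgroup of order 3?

3 | 12. A subgroup of order 3 is {e, r^2, r^4}.

Yes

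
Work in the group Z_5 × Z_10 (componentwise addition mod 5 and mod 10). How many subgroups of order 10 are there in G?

|G| = 50 and 10 | 50, so subgroups of order 10 are possible by Lagrange.
The subgroups of order 10 are: {(0,0), (0,1), (0,2), (0,3), (0,4), (0,5), (0,6), (0,7), (0,8), (0,9)}; {(0,0), (0,5), (1,0), (1,5), (2,0), (2,5), (3,0), (3,5), (4,0), (4,5)}; {(0,0), (0,5), (1,1), (1,6), (2,2), (2,7), (3,3), (3,8), (4,4), (4,9)}; {(0,0), (0,5), (1,2), (1,7), (2,4), (2,9), (3,1), (3,6), (4,3), (4,8)}; … (6 in all).
So G has 6 subgroups of order 10.

6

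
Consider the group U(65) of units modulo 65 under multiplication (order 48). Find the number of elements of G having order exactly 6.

6

The elements of order 6 are: 4, 9, 29, 36, 49, 56.
That's 6.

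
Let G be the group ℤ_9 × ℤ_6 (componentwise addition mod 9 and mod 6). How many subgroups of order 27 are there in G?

|G| = 54 and 27 | 54, so subgroups of order 27 are possible by Lagrange.
The subgroups of order 27 are: {(0,0), (0,2), (0,4), (1,0), (1,2), (1,4), (2,0), (2,2), (2,4), (3,0), (3,2), (3,4), (4,0), (4,2), (4,4), (5,0), (5,2), (5,4), (6,0), (6,2), (6,4), (7,0), (7,2), (7,4), (8,0), (8,2), (8,4)}.
So G has 1 subgroup of order 27.

1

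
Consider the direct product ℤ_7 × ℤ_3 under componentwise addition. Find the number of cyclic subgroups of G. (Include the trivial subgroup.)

A cyclic subgroup of order d is generated by each of its φ(d) elements of order d, so the cyclic subgroups of order d number (#elements of order d)/φ(d).
Cyclic subgroups by order — order 1: 1; order 3: 1; order 7: 1; order 21: 1.
Total: 4.

4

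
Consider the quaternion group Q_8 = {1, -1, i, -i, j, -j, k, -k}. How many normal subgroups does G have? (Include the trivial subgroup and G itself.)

6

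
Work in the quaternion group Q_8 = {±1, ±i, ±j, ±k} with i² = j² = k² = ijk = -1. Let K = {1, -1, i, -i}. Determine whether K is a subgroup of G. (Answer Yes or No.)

Yes

|K| = 4 divides |G| = 8, consistent with Lagrange.
K contains the identity, every element's inverse is in K, and K is closed under ·: it is a subgroup.
In fact K = ⟨-i⟩.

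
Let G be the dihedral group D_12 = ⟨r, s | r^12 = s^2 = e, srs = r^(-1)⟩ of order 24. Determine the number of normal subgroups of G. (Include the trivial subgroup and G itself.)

9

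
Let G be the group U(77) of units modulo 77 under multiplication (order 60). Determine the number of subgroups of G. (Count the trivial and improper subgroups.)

|G| = 60, so by Lagrange every subgroup order divides 60. Divisors: 1, 2, 3, 4, 5, 6, 10, 12, 15, 20, 30, 60.
Subgroups by order — order 1: 1; order 2: 3; order 3: 1; order 4: 1; order 5: 1; order 6: 3; order 10: 3; order 12: 1; order 15: 1; order 20: 1; order 30: 3; order 60: 1.
Total: 1 + 3 + 1 + 1 + 1 + 3 + 3 + 1 + 1 + 1 + 3 + 1 = 20.

20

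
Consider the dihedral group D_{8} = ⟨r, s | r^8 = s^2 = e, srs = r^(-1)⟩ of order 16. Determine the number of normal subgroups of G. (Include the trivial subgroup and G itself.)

7

G has 19 subgroups. Checking conjugation-invariance by order — order 1: 1/1 normal; order 2: 1/9 normal; order 4: 1/5 normal; order 8: 3/3 normal; order 16: 1/1 normal.
Total normal subgroups: 7.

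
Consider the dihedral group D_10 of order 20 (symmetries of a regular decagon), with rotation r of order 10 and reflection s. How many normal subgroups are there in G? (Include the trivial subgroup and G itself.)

7

G has 22 subgroups. Checking conjugation-invariance by order — order 1: 1/1 normal; order 2: 1/11 normal; order 4: 0/5 normal; order 5: 1/1 normal; order 10: 3/3 normal; order 20: 1/1 normal.
Total normal subgroups: 7.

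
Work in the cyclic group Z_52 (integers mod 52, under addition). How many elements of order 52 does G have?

In a cyclic group of order 52, the number of elements of order d (for d | 52) is φ(d).
φ(52) = 24.

24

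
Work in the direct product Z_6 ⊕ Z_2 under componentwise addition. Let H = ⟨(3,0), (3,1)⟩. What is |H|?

4

|⟨(3,0)⟩| = 2 and |⟨(3,1)⟩| = 2, so |H| is a multiple of lcm(2, 2) = 2 and divides |G| = 12.
Closing under the operation: H = {(0,0), (0,1), (3,0), (3,1)}, so |H| = 4.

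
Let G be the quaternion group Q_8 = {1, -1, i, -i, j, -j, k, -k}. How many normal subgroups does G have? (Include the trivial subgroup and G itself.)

G has 6 subgroups. Checking conjugation-invariance by order — order 1: 1/1 normal; order 2: 1/1 normal; order 4: 3/3 normal; order 8: 1/1 normal.
Total normal subgroups: 6.

6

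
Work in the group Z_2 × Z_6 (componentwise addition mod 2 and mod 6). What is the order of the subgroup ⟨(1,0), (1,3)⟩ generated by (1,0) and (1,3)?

4

|⟨(1,0)⟩| = 2 and |⟨(1,3)⟩| = 2, so |H| is a multiple of lcm(2, 2) = 2 and divides |G| = 12.
Closing under the operation: H = {(0,0), (0,3), (1,0), (1,3)}, so |H| = 4.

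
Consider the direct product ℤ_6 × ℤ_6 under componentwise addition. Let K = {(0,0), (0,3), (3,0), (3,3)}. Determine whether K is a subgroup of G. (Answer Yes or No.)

|K| = 4 divides |G| = 36, consistent with Lagrange.
K contains the identity, every element's inverse is in K, and K is closed under +: it is a subgroup.

Yes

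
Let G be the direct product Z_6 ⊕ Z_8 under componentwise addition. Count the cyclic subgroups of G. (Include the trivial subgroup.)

16

Group the elements of G by the cyclic subgroup they generate; each cyclic subgroup of order d accounts for φ(d) elements.
Cyclic subgroups by order — order 1: 1; order 2: 3; order 3: 1; order 4: 2; order 6: 3; order 8: 2; order 12: 2; order 24: 2.
Total: 16.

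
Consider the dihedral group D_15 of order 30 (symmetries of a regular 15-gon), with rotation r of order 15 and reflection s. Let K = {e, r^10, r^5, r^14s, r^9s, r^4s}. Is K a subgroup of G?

Yes

|K| = 6 divides |G| = 30, consistent with Lagrange.
K contains the identity, every element's inverse is in K, and K is closed under ·: it is a subgroup.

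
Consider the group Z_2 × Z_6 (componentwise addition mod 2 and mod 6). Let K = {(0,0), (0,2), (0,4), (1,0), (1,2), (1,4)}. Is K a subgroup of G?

Yes

|K| = 6 divides |G| = 12, consistent with Lagrange.
K contains the identity, every element's inverse is in K, and K is closed under +: it is a subgroup.
In fact K = ⟨(1,2)⟩.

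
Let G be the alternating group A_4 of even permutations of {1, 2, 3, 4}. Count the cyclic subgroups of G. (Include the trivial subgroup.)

A cyclic subgroup of order d is generated by each of its φ(d) elements of order d, so the cyclic subgroups of order d number (#elements of order d)/φ(d).
Cyclic subgroups by order — order 1: 1; order 2: 3; order 3: 4.
Total: 8.

8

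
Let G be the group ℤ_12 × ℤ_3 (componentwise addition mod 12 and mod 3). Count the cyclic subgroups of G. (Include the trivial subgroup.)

15

Each element a generates a cyclic subgroup ⟨a⟩; distinct elements may generate the same one (a cyclic group of order d has φ(d) generators).
Cyclic subgroups by order — order 1: 1; order 2: 1; order 3: 4; order 4: 1; order 6: 4; order 12: 4.
Total: 15.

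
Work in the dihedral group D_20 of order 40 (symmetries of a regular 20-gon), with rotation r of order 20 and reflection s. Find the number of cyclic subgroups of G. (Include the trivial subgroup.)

26

Group the elements of G by the cyclic subgroup they generate; each cyclic subgroup of order d accounts for φ(d) elements.
Cyclic subgroups by order — order 1: 1; order 2: 21; order 4: 1; order 5: 1; order 10: 1; order 20: 1.
Total: 26.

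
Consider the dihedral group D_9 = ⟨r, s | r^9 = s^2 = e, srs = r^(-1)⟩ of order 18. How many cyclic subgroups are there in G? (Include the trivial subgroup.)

Group the elements of G by the cyclic subgroup they generate; each cyclic subgroup of order d accounts for φ(d) elements.
Cyclic subgroups by order — order 1: 1; order 2: 9; order 3: 1; order 9: 1.
Total: 12.

12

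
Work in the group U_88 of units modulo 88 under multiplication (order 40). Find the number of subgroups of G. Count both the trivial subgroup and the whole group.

32

|G| = 40, so by Lagrange every subgroup order divides 40. Divisors: 1, 2, 4, 5, 8, 10, 20, 40.
Subgroups by order — order 1: 1; order 2: 7; order 4: 7; order 5: 1; order 8: 1; order 10: 7; order 20: 7; order 40: 1.
Total: 1 + 7 + 7 + 1 + 1 + 7 + 7 + 1 = 32.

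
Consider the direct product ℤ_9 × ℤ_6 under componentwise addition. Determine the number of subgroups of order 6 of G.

|G| = 54 and 6 | 54, so subgroups of order 6 are possible by Lagrange.
The subgroups of order 6 are: {(0,0), (0,1), (0,2), (0,3), (0,4), (0,5)}; {(0,0), (0,3), (3,0), (3,3), (6,0), (6,3)}; {(0,0), (0,3), (3,1), (3,4), (6,2), (6,5)}; {(0,0), (0,3), (3,2), (3,5), (6,1), (6,4)}.
So G has 4 subgroups of order 6.

4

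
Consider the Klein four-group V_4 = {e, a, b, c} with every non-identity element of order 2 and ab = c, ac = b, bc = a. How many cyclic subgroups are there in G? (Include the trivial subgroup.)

4

A cyclic subgroup of order d is generated by each of its φ(d) elements of order d, so the cyclic subgroups of order d number (#elements of order d)/φ(d).
Cyclic subgroups by order — order 1: 1; order 2: 3.
Total: 4.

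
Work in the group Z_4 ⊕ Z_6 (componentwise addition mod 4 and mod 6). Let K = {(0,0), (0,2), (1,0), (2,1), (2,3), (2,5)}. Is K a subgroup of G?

(0,2) ∈ K but its inverse (0,4) ∉ K, so K is not a subgroup.

No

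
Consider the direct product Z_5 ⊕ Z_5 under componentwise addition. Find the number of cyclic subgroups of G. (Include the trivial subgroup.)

7

Group the elements of G by the cyclic subgroup they generate; each cyclic subgroup of order d accounts for φ(d) elements.
Cyclic subgroups by order — order 1: 1; order 5: 6.
Total: 7.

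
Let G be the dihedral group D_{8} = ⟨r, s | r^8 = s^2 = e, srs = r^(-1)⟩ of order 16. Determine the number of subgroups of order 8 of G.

|G| = 16 and 8 | 16, so subgroups of order 8 are possible by Lagrange.
The subgroups of order 8 are: {e, r, r^2, r^3, r^4, r^5, r^6, r^7}; {e, r^2, r^4, r^6, s, r^2s, r^4s, r^6s}; {e, r^2, r^4, r^6, rs, r^3s, r^5s, r^7s}.
So G has 3 subgroups of order 8.

3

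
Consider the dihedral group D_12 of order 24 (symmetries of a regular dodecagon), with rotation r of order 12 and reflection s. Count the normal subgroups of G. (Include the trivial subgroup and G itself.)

G has 34 subgroups. Checking conjugation-invariance by order — order 1: 1/1 normal; order 2: 1/13 normal; order 3: 1/1 normal; order 4: 1/7 normal; order 6: 1/5 normal; order 8: 0/3 normal; order 12: 3/3 normal; order 24: 1/1 normal.
Total normal subgroups: 9.

9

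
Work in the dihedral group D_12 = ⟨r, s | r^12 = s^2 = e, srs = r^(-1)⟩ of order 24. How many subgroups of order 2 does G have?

|G| = 24 and 2 | 24, so subgroups of order 2 are possible by Lagrange.
The subgroups of order 2 are: {e, r^10s}; {e, r^11s}; {e, r^2s}; {e, r^3s}; … (13 in all).
So G has 13 subgroups of order 2.

13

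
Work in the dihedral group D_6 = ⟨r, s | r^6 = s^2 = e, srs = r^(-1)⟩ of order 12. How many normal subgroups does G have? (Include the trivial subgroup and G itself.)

G has 16 subgroups. Checking conjugation-invariance by order — order 1: 1/1 normal; order 2: 1/7 normal; order 3: 1/1 normal; order 4: 0/3 normal; order 6: 3/3 normal; order 12: 1/1 normal.
Total normal subgroups: 7.

7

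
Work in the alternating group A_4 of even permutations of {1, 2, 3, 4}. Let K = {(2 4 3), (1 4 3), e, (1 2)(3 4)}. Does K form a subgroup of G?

(2 4 3) ∈ K but its inverse (2 3 4) ∉ K, so K is not a subgroup.

No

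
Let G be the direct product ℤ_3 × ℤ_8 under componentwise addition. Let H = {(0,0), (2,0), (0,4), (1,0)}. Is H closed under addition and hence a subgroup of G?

Closure fails: (0,4) + (1,0) = (1,4) ∉ H. So H is not a subgroup.

No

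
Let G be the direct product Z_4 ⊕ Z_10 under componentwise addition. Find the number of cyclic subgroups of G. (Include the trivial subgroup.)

12

A cyclic subgroup of order d is generated by each of its φ(d) elements of order d, so the cyclic subgroups of order d number (#elements of order d)/φ(d).
Cyclic subgroups by order — order 1: 1; order 2: 3; order 4: 2; order 5: 1; order 10: 3; order 20: 2.
Total: 12.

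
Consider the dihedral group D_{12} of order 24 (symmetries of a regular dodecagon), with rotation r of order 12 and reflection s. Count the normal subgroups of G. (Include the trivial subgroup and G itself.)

9

G has 34 subgroups. Checking conjugation-invariance by order — order 1: 1/1 normal; order 2: 1/13 normal; order 3: 1/1 normal; order 4: 1/7 normal; order 6: 1/5 normal; order 8: 0/3 normal; order 12: 3/3 normal; order 24: 1/1 normal.
Total normal subgroups: 9.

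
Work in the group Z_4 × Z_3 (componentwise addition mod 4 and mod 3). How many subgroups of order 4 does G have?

1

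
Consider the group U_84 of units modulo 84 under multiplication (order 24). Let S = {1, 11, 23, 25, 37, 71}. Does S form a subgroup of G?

Yes

|S| = 6 divides |G| = 24, consistent with Lagrange.
S contains the identity, every element's inverse is in S, and S is closed under ·: it is a subgroup.
In fact S = ⟨23⟩.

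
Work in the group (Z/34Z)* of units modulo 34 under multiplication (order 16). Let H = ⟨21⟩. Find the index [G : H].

|⟨21⟩| = 4 and |G| = 16.
By Lagrange, [G : H] = |G|/|H| = 16/4 = 4.

4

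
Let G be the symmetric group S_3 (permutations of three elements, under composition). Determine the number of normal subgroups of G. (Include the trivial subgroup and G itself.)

G has 6 subgroups. Checking conjugation-invariance by order — order 1: 1/1 normal; order 2: 0/3 normal; order 3: 1/1 normal; order 6: 1/1 normal.
Total normal subgroups: 3.

3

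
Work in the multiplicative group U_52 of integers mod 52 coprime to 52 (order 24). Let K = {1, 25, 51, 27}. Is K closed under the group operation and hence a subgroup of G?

Yes

|K| = 4 divides |G| = 24, consistent with Lagrange.
K contains the identity, every element's inverse is in K, and K is closed under ·: it is a subgroup.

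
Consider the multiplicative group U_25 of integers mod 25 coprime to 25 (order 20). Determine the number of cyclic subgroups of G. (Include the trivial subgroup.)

A cyclic subgroup of order d is generated by each of its φ(d) elements of order d, so the cyclic subgroups of order d number (#elements of order d)/φ(d).
Cyclic subgroups by order — order 1: 1; order 2: 1; order 4: 1; order 5: 1; order 10: 1; order 20: 1.
Total: 6.

6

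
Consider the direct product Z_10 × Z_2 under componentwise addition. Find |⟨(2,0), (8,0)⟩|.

|⟨(2,0)⟩| = 5 and |⟨(8,0)⟩| = 5, so |H| is a multiple of lcm(5, 5) = 5 and divides |G| = 20.
Closing under the operation: H = {(0,0), (2,0), (4,0), (6,0), (8,0)}, so |H| = 5.

5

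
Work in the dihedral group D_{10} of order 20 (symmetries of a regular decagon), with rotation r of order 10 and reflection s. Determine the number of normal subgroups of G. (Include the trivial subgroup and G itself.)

7

G has 22 subgroups. Checking conjugation-invariance by order — order 1: 1/1 normal; order 2: 1/11 normal; order 4: 0/5 normal; order 5: 1/1 normal; order 10: 3/3 normal; order 20: 1/1 normal.
Total normal subgroups: 7.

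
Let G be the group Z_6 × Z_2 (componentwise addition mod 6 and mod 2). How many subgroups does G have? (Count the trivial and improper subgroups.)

10

|G| = 12, so by Lagrange every subgroup order divides 12. Divisors: 1, 2, 3, 4, 6, 12.
Subgroups by order — order 1: 1; order 2: 3; order 3: 1; order 4: 1; order 6: 3; order 12: 1.
Total: 1 + 3 + 1 + 1 + 3 + 1 = 10.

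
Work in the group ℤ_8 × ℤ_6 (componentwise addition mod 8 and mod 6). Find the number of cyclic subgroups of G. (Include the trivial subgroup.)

16

A cyclic subgroup of order d is generated by each of its φ(d) elements of order d, so the cyclic subgroups of order d number (#elements of order d)/φ(d).
Cyclic subgroups by order — order 1: 1; order 2: 3; order 3: 1; order 4: 2; order 6: 3; order 8: 2; order 12: 2; order 24: 2.
Total: 16.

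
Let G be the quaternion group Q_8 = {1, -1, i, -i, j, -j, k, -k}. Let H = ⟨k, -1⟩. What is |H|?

4

|⟨k⟩| = 4 and |⟨-1⟩| = 2, so |H| is a multiple of lcm(4, 2) = 4 and divides |G| = 8.
Closing under the operation: H = {1, -1, k, -k}, so |H| = 4.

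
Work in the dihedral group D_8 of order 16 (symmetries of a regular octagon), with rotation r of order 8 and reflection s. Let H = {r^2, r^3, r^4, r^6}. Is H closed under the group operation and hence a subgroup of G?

No

The identity e ∉ H, so H is not a subgroup.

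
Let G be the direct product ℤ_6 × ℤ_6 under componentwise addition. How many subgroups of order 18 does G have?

3

|G| = 36 and 18 | 36, so subgroups of order 18 are possible by Lagrange.
The subgroups of order 18 are: {(0,0), (0,1), (0,2), (0,3), (0,4), (0,5), (2,0), (2,1), (2,2), (2,3), (2,4), (2,5), (4,0), (4,1), (4,2), (4,3), (4,4), (4,5)}; {(0,0), (0,2), (0,4), (1,0), (1,2), (1,4), (2,0), (2,2), (2,4), (3,0), (3,2), (3,4), (4,0), (4,2), (4,4), (5,0), (5,2), (5,4)}; {(0,0), (0,2), (0,4), (1,1), (1,3), (1,5), (2,0), (2,2), (2,4), (3,1), (3,3), (3,5), (4,0), (4,2), (4,4), (5,1), (5,3), (5,5)}.
So G has 3 subgroups of order 18.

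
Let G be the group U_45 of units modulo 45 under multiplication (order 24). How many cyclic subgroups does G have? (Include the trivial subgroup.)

Each element a generates a cyclic subgroup ⟨a⟩; distinct elements may generate the same one (a cyclic group of order d has φ(d) generators).
Cyclic subgroups by order — order 1: 1; order 2: 3; order 3: 1; order 4: 2; order 6: 3; order 12: 2.
Total: 12.

12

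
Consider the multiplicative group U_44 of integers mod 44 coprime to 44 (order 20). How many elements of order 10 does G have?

12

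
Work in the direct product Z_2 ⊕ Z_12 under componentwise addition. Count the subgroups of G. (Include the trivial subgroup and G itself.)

|G| = 24, so by Lagrange every subgroup order divides 24. Divisors: 1, 2, 3, 4, 6, 8, 12, 24.
Subgroups by order — order 1: 1; order 2: 3; order 3: 1; order 4: 3; order 6: 3; order 8: 1; order 12: 3; order 24: 1.
Total: 1 + 3 + 1 + 3 + 3 + 1 + 3 + 1 = 16.

16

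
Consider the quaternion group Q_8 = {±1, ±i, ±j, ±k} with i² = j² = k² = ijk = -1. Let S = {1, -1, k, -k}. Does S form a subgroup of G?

Yes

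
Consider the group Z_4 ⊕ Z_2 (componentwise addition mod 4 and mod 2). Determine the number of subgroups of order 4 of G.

|G| = 8 and 4 | 8, so subgroups of order 4 are possible by Lagrange.
The subgroups of order 4 are: {(0,0), (0,1), (2,0), (2,1)}; {(0,0), (1,0), (2,0), (3,0)}; {(0,0), (1,1), (2,0), (3,1)}.
So G has 3 subgroups of order 4.

3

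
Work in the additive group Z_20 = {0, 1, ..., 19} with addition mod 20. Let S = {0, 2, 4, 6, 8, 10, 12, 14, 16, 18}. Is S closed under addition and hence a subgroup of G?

Yes

|S| = 10 divides |G| = 20, consistent with Lagrange.
S contains the identity, every element's inverse is in S, and S is closed under +: it is a subgroup.
In fact S = ⟨2⟩.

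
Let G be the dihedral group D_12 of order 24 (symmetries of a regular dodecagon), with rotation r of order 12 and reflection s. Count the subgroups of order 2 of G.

13

|G| = 24 and 2 | 24, so subgroups of order 2 are possible by Lagrange.
The subgroups of order 2 are: {e, r^10s}; {e, r^11s}; {e, r^2s}; {e, r^3s}; … (13 in all).
So G has 13 subgroups of order 2.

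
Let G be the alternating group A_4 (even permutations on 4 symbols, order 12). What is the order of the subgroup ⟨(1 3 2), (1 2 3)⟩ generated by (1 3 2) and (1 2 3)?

3

|⟨(1 3 2)⟩| = 3 and |⟨(1 2 3)⟩| = 3, so |H| is a multiple of lcm(3, 3) = 3 and divides |G| = 12.
Closing under the operation: H = {e, (1 2 3), (1 3 2)}, so |H| = 3.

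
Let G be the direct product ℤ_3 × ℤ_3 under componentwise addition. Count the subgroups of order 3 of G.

4

|G| = 9 and 3 | 9, so subgroups of order 3 are possible by Lagrange.
The subgroups of order 3 are: {(0,0), (0,1), (0,2)}; {(0,0), (1,0), (2,0)}; {(0,0), (1,1), (2,2)}; {(0,0), (1,2), (2,1)}.
So G has 4 subgroups of order 3.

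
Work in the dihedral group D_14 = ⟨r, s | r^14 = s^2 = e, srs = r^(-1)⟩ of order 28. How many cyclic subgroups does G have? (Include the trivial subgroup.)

18

Group the elements of G by the cyclic subgroup they generate; each cyclic subgroup of order d accounts for φ(d) elements.
Cyclic subgroups by order — order 1: 1; order 2: 15; order 7: 1; order 14: 1.
Total: 18.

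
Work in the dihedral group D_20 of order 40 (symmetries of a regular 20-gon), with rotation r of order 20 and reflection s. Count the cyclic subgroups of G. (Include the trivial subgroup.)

A cyclic subgroup of order d is generated by each of its φ(d) elements of order d, so the cyclic subgroups of order d number (#elements of order d)/φ(d).
Cyclic subgroups by order — order 1: 1; order 2: 21; order 4: 1; order 5: 1; order 10: 1; order 20: 1.
Total: 26.

26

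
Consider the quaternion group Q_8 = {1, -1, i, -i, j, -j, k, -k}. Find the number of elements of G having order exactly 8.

0

No element of G has order 8 (even though 8 | 8).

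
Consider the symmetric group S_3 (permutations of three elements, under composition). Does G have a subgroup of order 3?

3 | 6. A subgroup of order 3 is {e, (1 2 3), (1 3 2)}.

Yes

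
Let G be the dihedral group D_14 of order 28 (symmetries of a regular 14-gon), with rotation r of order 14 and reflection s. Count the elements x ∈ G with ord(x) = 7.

The elements of order 7 are: r^2, r^4, r^6, r^8, r^10, r^12.
That's 6.

6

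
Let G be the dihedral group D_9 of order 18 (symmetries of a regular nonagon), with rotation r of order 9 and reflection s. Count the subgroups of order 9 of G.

1

|G| = 18 and 9 | 18, so subgroups of order 9 are possible by Lagrange.
The subgroups of order 9 are: {e, r, r^2, r^3, r^4, r^5, r^6, r^7, r^8}.
So G has 1 subgroup of order 9.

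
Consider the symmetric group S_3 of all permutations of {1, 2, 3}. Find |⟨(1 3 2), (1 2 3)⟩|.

|⟨(1 3 2)⟩| = 3 and |⟨(1 2 3)⟩| = 3, so |H| is a multiple of lcm(3, 3) = 3 and divides |G| = 6.
Closing under the operation: H = {e, (1 2 3), (1 3 2)}, so |H| = 3.

3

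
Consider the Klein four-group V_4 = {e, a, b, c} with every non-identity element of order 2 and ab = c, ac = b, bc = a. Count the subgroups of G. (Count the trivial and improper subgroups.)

5

|G| = 4, so by Lagrange every subgroup order divides 4. Divisors: 1, 2, 4.
Subgroups by order — order 1: 1; order 2: 3; order 4: 1.
Total: 1 + 3 + 1 = 5.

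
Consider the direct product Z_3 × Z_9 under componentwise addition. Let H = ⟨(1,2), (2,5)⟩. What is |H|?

|⟨(1,2)⟩| = 9 and |⟨(2,5)⟩| = 9, so |H| is a multiple of lcm(9, 9) = 9 and divides |G| = 27.
Closing {(1,2), (2,5)} under the group operation gives all of G, so |H| = 27.

27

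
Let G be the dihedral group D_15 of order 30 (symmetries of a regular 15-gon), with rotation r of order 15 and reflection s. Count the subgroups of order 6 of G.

|G| = 30 and 6 | 30, so subgroups of order 6 are possible by Lagrange.
The subgroups of order 6 are: {e, r^5, r^10, s, r^5s, r^10s}; {e, r^5, r^10, rs, r^6s, r^11s}; {e, r^5, r^10, r^2s, r^7s, r^12s}; {e, r^5, r^10, r^3s, r^8s, r^13s}; … (5 in all).
So G has 5 subgroups of order 6.

5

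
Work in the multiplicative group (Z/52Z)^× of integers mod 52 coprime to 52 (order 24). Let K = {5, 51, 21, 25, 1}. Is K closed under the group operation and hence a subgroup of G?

|K| = 5 does not divide |G| = 24, so by Lagrange K is not a subgroup.

No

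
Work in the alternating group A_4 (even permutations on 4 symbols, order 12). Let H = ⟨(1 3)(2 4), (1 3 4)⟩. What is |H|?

12

|⟨(1 3)(2 4)⟩| = 2 and |⟨(1 3 4)⟩| = 3, so |H| is a multiple of lcm(2, 3) = 6 and divides |G| = 12.
Closing {(1 3)(2 4), (1 3 4)} under the group operation gives all of G, so |H| = 12.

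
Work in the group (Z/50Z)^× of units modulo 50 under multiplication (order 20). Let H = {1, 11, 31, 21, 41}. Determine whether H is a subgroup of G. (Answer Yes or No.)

Yes

|H| = 5 divides |G| = 20, consistent with Lagrange.
H contains the identity, every element's inverse is in H, and H is closed under ·: it is a subgroup.
In fact H = ⟨21⟩.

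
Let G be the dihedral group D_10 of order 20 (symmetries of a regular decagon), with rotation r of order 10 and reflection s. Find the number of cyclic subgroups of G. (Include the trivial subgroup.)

14

Group the elements of G by the cyclic subgroup they generate; each cyclic subgroup of order d accounts for φ(d) elements.
Cyclic subgroups by order — order 1: 1; order 2: 11; order 5: 1; order 10: 1.
Total: 14.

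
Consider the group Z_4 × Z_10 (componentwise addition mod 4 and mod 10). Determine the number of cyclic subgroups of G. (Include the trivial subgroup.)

12

Group the elements of G by the cyclic subgroup they generate; each cyclic subgroup of order d accounts for φ(d) elements.
Cyclic subgroups by order — order 1: 1; order 2: 3; order 4: 2; order 5: 1; order 10: 3; order 20: 2.
Total: 12.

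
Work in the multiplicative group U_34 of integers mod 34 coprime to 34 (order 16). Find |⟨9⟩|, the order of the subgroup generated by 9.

Compute successive powers of 9 mod 34: 9, 13, 15, 33, 25, 21, 19, 1; 9^8 ≡ 1 (mod 34).
So |⟨9⟩| = 8.

8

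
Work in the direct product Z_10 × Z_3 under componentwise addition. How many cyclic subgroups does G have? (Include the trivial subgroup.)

A cyclic subgroup of order d is generated by each of its φ(d) elements of order d, so the cyclic subgroups of order d number (#elements of order d)/φ(d).
Cyclic subgroups by order — order 1: 1; order 2: 1; order 3: 1; order 5: 1; order 6: 1; order 10: 1; order 15: 1; order 30: 1.
Total: 8.

8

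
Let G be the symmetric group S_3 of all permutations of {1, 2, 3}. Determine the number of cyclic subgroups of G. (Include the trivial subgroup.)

5

A cyclic subgroup of order d is generated by each of its φ(d) elements of order d, so the cyclic subgroups of order d number (#elements of order d)/φ(d).
Cyclic subgroups by order — order 1: 1; order 2: 3; order 3: 1.
Total: 5.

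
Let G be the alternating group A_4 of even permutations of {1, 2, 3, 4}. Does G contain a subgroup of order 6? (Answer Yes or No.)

No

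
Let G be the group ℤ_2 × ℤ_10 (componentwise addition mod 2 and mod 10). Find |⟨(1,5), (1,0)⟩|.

4

|⟨(1,5)⟩| = 2 and |⟨(1,0)⟩| = 2, so |H| is a multiple of lcm(2, 2) = 2 and divides |G| = 20.
Closing under the operation: H = {(0,0), (0,5), (1,0), (1,5)}, so |H| = 4.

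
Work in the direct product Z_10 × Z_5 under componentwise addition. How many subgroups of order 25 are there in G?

1

|G| = 50 and 25 | 50, so subgroups of order 25 are possible by Lagrange.
The subgroups of order 25 are: {(0,0), (0,1), (0,2), (0,3), (0,4), (2,0), (2,1), (2,2), (2,3), (2,4), (4,0), (4,1), (4,2), (4,3), (4,4), (6,0), (6,1), (6,2), (6,3), (6,4), (8,0), (8,1), (8,2), (8,3), (8,4)}.
So G has 1 subgroup of order 25.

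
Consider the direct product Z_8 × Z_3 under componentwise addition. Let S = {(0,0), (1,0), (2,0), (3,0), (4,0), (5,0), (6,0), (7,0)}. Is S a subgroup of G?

|S| = 8 divides |G| = 24, consistent with Lagrange.
S contains the identity, every element's inverse is in S, and S is closed under +: it is a subgroup.
In fact S = ⟨(7,0)⟩.

Yes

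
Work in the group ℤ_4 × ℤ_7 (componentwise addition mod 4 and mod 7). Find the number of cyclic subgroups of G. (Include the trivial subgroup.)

A cyclic subgroup of order d is generated by each of its φ(d) elements of order d, so the cyclic subgroups of order d number (#elements of order d)/φ(d).
Cyclic subgroups by order — order 1: 1; order 2: 1; order 4: 1; order 7: 1; order 14: 1; order 28: 1.
Total: 6.

6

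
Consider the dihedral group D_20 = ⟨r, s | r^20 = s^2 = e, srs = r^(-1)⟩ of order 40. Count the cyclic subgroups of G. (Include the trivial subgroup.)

26

Group the elements of G by the cyclic subgroup they generate; each cyclic subgroup of order d accounts for φ(d) elements.
Cyclic subgroups by order — order 1: 1; order 2: 21; order 4: 1; order 5: 1; order 10: 1; order 20: 1.
Total: 26.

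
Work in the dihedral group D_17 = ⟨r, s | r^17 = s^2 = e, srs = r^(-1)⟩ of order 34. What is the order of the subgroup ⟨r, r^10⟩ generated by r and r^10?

|⟨r⟩| = 17 and |⟨r^10⟩| = 17, so |H| is a multiple of lcm(17, 17) = 17 and divides |G| = 34.
Closing under the operation: H = {e, r, r^2, r^3, r^4, r^5, r^6, r^7, r^8, r^9, r^10, r^11, r^12, r^13, r^14, r^15, r^16}, so |H| = 17.

17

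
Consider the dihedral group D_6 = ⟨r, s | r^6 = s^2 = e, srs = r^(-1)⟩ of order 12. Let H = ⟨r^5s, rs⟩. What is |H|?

6

|⟨r^5s⟩| = 2 and |⟨rs⟩| = 2, so |H| is a multiple of lcm(2, 2) = 2 and divides |G| = 12.
Closing under the operation: H = {e, r^2, r^4, rs, r^3s, r^5s}, so |H| = 6.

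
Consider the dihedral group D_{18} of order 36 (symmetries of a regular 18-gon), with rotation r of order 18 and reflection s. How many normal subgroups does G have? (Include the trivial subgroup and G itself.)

G has 45 subgroups. Checking conjugation-invariance by order — order 1: 1/1 normal; order 2: 1/19 normal; order 3: 1/1 normal; order 4: 0/9 normal; order 6: 1/7 normal; order 9: 1/1 normal; order 12: 0/3 normal; order 18: 3/3 normal; order 36: 1/1 normal.
Total normal subgroups: 9.

9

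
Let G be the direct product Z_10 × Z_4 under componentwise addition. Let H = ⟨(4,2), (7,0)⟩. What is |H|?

20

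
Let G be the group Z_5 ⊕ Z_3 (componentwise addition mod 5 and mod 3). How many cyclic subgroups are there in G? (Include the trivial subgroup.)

A cyclic subgroup of order d is generated by each of its φ(d) elements of order d, so the cyclic subgroups of order d number (#elements of order d)/φ(d).
Cyclic subgroups by order — order 1: 1; order 3: 1; order 5: 1; order 15: 1.
Total: 4.

4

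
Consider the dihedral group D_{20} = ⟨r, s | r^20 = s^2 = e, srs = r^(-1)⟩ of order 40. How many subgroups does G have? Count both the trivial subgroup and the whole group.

|G| = 40, so by Lagrange every subgroup order divides 40. Divisors: 1, 2, 4, 5, 8, 10, 20, 40.
Subgroups by order — order 1: 1; order 2: 21; order 4: 11; order 5: 1; order 8: 5; order 10: 5; order 20: 3; order 40: 1.
Total: 1 + 21 + 11 + 1 + 5 + 5 + 3 + 1 = 48.

48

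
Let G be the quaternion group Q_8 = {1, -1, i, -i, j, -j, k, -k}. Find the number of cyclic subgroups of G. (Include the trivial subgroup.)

5

A cyclic subgroup of order d is generated by each of its φ(d) elements of order d, so the cyclic subgroups of order d number (#elements of order d)/φ(d).
Cyclic subgroups by order — order 1: 1; order 2: 1; order 4: 3.
Total: 5.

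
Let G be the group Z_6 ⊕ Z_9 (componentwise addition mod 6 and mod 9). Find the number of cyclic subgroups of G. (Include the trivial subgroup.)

16

A cyclic subgroup of order d is generated by each of its φ(d) elements of order d, so the cyclic subgroups of order d number (#elements of order d)/φ(d).
Cyclic subgroups by order — order 1: 1; order 2: 1; order 3: 4; order 6: 4; order 9: 3; order 18: 3.
Total: 16.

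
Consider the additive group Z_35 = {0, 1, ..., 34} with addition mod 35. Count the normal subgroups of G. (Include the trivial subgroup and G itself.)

G is abelian, so every subgroup is normal.
G has 4 subgroups in total, hence 4 normal subgroups.

4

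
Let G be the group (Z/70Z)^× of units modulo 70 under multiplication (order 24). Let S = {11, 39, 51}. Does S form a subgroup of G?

The identity 1 ∉ S, so S is not a subgroup.

No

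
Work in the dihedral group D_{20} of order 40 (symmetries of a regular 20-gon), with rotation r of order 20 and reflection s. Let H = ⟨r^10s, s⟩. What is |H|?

|⟨r^10s⟩| = 2 and |⟨s⟩| = 2, so |H| is a multiple of lcm(2, 2) = 2 and divides |G| = 40.
Closing under the operation: H = {e, r^10, s, r^10s}, so |H| = 4.

4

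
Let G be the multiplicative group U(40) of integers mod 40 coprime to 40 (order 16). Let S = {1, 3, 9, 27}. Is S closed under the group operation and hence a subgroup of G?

Yes

|S| = 4 divides |G| = 16, consistent with Lagrange.
S contains the identity, every element's inverse is in S, and S is closed under ·: it is a subgroup.
In fact S = ⟨27⟩.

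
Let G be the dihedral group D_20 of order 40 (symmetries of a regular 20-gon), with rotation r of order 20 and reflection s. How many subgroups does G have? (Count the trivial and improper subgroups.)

|G| = 40, so by Lagrange every subgroup order divides 40. Divisors: 1, 2, 4, 5, 8, 10, 20, 40.
Subgroups by order — order 1: 1; order 2: 21; order 4: 11; order 5: 1; order 8: 5; order 10: 5; order 20: 3; order 40: 1.
Total: 1 + 21 + 11 + 1 + 5 + 5 + 3 + 1 = 48.

48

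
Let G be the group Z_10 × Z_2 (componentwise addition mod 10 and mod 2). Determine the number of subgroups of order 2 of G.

3

|G| = 20 and 2 | 20, so subgroups of order 2 are possible by Lagrange.
The subgroups of order 2 are: {(0,0), (0,1)}; {(0,0), (5,0)}; {(0,0), (5,1)}.
So G has 3 subgroups of order 2.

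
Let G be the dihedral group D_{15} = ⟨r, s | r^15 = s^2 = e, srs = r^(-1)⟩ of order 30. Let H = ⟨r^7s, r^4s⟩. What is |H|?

10

|⟨r^7s⟩| = 2 and |⟨r^4s⟩| = 2, so |H| is a multiple of lcm(2, 2) = 2 and divides |G| = 30.
Closing under the operation: H = {e, r^3, r^6, r^9, r^12, rs, r^4s, r^7s, r^10s, r^13s}, so |H| = 10.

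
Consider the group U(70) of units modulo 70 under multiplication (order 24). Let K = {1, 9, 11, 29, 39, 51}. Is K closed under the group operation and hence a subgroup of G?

|K| = 6 divides |G| = 24, consistent with Lagrange.
K contains the identity, every element's inverse is in K, and K is closed under ·: it is a subgroup.
In fact K = ⟨39⟩.

Yes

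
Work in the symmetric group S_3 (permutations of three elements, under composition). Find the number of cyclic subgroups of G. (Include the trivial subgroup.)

Group the elements of G by the cyclic subgroup they generate; each cyclic subgroup of order d accounts for φ(d) elements.
Cyclic subgroups by order — order 1: 1; order 2: 3; order 3: 1.
Total: 5.

5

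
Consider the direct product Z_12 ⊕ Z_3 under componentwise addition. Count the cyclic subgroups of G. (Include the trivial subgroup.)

15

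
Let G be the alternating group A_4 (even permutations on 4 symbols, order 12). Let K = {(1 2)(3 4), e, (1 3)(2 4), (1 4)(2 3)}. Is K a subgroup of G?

Yes

|K| = 4 divides |G| = 12, consistent with Lagrange.
K contains the identity, every element's inverse is in K, and K is closed under ∘: it is a subgroup.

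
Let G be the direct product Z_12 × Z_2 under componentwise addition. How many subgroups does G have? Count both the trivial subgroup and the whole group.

16

|G| = 24, so by Lagrange every subgroup order divides 24. Divisors: 1, 2, 3, 4, 6, 8, 12, 24.
Subgroups by order — order 1: 1; order 2: 3; order 3: 1; order 4: 3; order 6: 3; order 8: 1; order 12: 3; order 24: 1.
Total: 1 + 3 + 1 + 3 + 3 + 1 + 3 + 1 = 16.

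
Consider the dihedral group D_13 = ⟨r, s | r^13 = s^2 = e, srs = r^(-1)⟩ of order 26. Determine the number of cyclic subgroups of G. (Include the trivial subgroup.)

Each element a generates a cyclic subgroup ⟨a⟩; distinct elements may generate the same one (a cyclic group of order d has φ(d) generators).
Cyclic subgroups by order — order 1: 1; order 2: 13; order 13: 1.
Total: 15.

15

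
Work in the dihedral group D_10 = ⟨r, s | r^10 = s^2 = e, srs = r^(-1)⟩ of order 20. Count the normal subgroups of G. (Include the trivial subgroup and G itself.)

7

G has 22 subgroups. Checking conjugation-invariance by order — order 1: 1/1 normal; order 2: 1/11 normal; order 4: 0/5 normal; order 5: 1/1 normal; order 10: 3/3 normal; order 20: 1/1 normal.
Total normal subgroups: 7.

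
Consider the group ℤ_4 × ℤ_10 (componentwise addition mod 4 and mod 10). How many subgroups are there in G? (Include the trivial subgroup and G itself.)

|G| = 40, so by Lagrange every subgroup order divides 40. Divisors: 1, 2, 4, 5, 8, 10, 20, 40.
Subgroups by order — order 1: 1; order 2: 3; order 4: 3; order 5: 1; order 8: 1; order 10: 3; order 20: 3; order 40: 1.
Total: 1 + 3 + 3 + 1 + 1 + 3 + 3 + 1 = 16.

16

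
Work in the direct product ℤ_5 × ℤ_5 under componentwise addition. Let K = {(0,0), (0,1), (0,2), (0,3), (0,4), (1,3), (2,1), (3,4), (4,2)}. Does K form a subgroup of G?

No

|K| = 9 does not divide |G| = 25, so by Lagrange K is not a subgroup.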